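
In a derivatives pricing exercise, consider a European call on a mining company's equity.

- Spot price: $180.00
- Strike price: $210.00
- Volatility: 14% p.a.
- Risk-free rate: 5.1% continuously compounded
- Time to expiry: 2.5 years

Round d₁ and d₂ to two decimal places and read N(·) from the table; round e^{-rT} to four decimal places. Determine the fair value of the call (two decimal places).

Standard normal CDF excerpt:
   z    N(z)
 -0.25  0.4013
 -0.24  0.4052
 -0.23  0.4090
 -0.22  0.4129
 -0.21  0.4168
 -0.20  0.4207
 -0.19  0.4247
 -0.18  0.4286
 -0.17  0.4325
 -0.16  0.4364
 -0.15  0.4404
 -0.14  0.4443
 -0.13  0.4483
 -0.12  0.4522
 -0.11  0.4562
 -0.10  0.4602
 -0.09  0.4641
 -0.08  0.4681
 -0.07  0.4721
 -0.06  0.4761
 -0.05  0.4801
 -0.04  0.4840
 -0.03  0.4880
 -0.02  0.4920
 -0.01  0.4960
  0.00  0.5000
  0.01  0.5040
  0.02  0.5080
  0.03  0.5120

σ√T = 0.14 × 1.5811 = 0.2214
ln(S/K) + (r + σ²/2)T = ln(180/210) + (0.051 + 0.14²/2)·2.5 = -0.1542 + 0.1520 = -0.0022
d₁ = -0.0022 / 0.2214 = -0.0097 ⇒ -0.01
d₂ = d₁ − σ√T = -0.0097 − 0.2214 = -0.2311 ⇒ -0.23
exp(−rT) = exp(−0.051·2.5) = 0.8803
N(d₁) = N(-0.01) = 0.4960;  N(d₂) = N(-0.23) = 0.4090
C = 180·0.4960 − 210·0.8803·0.4090 = 89.2800 − 75.6090 = 13.6710

$13.67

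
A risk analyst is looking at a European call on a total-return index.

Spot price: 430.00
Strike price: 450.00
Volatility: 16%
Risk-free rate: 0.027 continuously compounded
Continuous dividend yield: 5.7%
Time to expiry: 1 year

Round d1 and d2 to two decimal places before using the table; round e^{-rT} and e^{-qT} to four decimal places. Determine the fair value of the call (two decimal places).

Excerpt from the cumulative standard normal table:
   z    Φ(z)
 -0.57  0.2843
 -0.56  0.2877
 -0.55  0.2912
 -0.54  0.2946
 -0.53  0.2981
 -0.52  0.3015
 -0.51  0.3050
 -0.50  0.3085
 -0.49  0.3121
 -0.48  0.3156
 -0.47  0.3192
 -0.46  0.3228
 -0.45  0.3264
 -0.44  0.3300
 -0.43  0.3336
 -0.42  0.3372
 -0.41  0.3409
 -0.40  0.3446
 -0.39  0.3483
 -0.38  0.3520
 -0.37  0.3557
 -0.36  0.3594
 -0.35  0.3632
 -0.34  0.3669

13.92

σ√T = 0.16 × 1.0000 = 0.1600
d₁ = [ln(430/450) + (0.027 − 0.057 + 0.16²/2)·1] / 0.1600 = [-0.0455 − 0.0172] / 0.1600 = -0.3916 which rounds to -0.39
d₂ = d₁ − σ√T = -0.3916 − 0.1600 = -0.5516 which rounds to -0.55
exp(−qT) = exp(−0.057·1) = 0.9446;  exp(−rT) = exp(−0.027·1) = 0.9734
N(d₁) = N(-0.39) = 0.3483;  N(d₂) = N(-0.55) = 0.2912
C = 430·0.9446·0.3483 − 450·0.9734·0.2912 = 141.4718 − 127.5543 = 13.9175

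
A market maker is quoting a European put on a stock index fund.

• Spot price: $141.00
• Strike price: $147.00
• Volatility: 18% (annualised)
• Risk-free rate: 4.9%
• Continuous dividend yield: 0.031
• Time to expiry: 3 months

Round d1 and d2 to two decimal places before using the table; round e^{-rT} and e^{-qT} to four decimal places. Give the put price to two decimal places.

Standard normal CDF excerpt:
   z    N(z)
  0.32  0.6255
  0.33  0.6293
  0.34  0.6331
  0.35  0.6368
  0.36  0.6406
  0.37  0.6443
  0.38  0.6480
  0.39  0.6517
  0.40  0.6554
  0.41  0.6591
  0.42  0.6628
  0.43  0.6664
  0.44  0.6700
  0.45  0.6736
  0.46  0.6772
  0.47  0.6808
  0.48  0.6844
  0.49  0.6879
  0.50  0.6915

σ√T = 0.18 × 0.5000 = 0.0900
d₁ = [ln(141/147) + (0.049 − 0.031 + 0.18²/2)·0.25] / 0.0900 = [-0.0417 + 0.0086] / 0.0900 = -0.3680 ≈ -0.37
d₂ = d₁ − σ√T = -0.3680 − 0.0900 = -0.4580 ≈ -0.46
e^(−qT) = e^(−0.031·0.25) = 0.9923;  e^(−rT) = e^(−0.049·0.25) = 0.9878
N(−d₂) = N(0.46) = 0.6772;  N(−d₁) = N(0.37) = 0.6443
P = 147·0.9878·0.6772 − 141·0.9923·0.6443 = 98.3339 − 90.1468 = 8.1871

$8.19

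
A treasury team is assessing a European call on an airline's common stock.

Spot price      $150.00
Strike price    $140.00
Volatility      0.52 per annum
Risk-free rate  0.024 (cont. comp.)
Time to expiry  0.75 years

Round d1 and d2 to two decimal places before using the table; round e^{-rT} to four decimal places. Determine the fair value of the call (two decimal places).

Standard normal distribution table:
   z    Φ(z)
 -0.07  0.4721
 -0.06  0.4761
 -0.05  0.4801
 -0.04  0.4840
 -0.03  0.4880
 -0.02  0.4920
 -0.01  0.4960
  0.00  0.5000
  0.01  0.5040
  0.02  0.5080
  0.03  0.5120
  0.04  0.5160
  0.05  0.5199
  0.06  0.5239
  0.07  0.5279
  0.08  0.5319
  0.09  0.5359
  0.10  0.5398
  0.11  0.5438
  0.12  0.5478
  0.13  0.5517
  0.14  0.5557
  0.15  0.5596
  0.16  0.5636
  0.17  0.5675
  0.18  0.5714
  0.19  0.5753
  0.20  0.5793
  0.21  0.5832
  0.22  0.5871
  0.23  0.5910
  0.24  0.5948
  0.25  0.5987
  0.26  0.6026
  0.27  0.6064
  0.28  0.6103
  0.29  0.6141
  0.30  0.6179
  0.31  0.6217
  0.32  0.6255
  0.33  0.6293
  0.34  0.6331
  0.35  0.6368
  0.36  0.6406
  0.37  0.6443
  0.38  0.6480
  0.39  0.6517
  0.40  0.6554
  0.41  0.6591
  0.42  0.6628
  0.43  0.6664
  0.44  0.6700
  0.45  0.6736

$32.32

σ√T = 0.52·√0.75 = 0.4503
d₁ = [ln(150/140) + (0.024 + 0.52²/2)·0.75] / 0.4503 = [0.0690 + 0.1194] / 0.4503 = 0.4183 ≈ 0.42
d₂ = d₁ − σ√T = 0.4183 − 0.4503 = -0.0320 ≈ -0.03
e^(−rT) = e^(−0.024·0.75) = 0.9822
N(d₁) = N(0.42) = 0.6628;  N(d₂) = N(-0.03) = 0.4880
C = 150·0.6628 − 140·0.9822·0.4880 = 99.4200 − 67.1039 = 32.3161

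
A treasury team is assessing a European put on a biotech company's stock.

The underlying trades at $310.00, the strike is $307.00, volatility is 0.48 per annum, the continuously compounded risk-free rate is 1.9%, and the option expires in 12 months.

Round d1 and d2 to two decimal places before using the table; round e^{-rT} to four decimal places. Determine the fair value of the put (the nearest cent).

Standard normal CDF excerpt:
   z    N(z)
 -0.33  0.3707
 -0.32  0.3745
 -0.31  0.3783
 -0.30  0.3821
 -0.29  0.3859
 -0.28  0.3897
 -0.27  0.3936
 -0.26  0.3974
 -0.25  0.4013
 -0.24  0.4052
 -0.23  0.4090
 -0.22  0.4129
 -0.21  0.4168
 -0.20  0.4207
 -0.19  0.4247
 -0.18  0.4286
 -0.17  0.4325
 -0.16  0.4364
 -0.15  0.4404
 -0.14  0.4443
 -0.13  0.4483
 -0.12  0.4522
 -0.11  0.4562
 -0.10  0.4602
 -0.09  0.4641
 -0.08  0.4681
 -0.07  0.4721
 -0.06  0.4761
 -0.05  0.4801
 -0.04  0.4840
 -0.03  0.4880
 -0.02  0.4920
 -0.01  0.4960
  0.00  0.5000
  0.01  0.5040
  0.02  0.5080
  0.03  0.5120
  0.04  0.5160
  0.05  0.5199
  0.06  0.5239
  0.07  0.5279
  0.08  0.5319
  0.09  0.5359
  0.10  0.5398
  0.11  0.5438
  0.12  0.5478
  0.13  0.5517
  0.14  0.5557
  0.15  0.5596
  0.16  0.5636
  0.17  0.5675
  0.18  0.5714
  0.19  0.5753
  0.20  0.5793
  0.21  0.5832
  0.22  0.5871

$53.67

σ√T = 0.48·√1 = 0.4800
ln(S/K) + (r + σ²/2)T = ln(310/307) + (0.019 + 0.48²/2)·1 = 0.0097 + 0.1342 = 0.1439
d₁ = 0.1439 / 0.4800 = 0.2998 ≈ 0.30
d₂ = d₁ − σ√T = 0.2998 − 0.4800 = -0.1802 ≈ -0.18
e^(−rT) = e^(−0.019·1) = 0.9812
N(−d₂) = N(0.18) = 0.5714;  N(−d₁) = N(-0.30) = 0.3821
P = 307·0.9812·0.5714 − 310·0.3821 = 172.1219 − 118.4510 = 53.6709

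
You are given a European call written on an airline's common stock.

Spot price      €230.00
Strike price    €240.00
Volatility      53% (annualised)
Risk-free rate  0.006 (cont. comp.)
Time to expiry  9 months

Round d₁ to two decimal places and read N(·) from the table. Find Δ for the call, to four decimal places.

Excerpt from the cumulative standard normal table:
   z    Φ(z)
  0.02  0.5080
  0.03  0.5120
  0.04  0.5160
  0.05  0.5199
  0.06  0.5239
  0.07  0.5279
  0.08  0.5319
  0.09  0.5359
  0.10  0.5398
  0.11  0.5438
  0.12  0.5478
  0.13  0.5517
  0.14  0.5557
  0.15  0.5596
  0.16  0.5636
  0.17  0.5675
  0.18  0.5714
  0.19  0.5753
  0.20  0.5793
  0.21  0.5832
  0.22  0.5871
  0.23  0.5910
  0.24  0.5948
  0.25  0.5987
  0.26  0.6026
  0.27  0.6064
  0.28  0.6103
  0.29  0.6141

0.5596

σ√T = 0.53·√0.75 = 0.4590
d₁ = [ln(230/240) + (0.006 + 0.53²/2)·0.75] / 0.4590 = [-0.0426 + 0.1098] / 0.4590 = 0.1466 which rounds to 0.15
N(d₁) = N(0.15) = 0.5596
Δ_call = N(d₁) = 0.5596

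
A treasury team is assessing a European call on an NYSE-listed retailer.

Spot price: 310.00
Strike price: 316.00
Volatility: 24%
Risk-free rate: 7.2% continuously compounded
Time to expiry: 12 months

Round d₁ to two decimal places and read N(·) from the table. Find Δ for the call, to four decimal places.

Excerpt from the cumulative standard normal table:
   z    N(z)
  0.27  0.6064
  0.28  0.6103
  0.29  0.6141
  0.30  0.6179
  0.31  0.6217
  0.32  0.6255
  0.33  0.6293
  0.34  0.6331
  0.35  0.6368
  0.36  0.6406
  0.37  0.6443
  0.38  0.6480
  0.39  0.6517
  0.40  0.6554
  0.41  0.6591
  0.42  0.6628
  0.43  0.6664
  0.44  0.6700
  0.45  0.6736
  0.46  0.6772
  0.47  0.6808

0.6331

σ√T = 0.24·√1 = 0.2400
d₁ = [ln(310/316) + (0.072 + ½·0.24²)·1] / (σ√T) = (-0.0192 + 0.1008) / 0.2400 = 0.3401 ⇒ 0.34
N(d₁) = N(0.34) = 0.6331
Δ_call = N(d₁) = 0.6331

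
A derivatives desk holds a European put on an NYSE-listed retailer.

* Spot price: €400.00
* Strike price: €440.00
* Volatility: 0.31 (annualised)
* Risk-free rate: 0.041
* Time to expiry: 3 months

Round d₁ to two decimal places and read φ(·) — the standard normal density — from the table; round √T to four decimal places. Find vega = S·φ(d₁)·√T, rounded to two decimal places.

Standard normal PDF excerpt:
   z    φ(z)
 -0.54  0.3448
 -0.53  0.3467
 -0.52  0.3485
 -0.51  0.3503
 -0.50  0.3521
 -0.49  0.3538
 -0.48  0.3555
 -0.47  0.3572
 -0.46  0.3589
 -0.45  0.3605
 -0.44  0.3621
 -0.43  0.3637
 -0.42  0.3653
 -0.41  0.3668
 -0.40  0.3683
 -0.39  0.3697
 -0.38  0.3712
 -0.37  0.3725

T = 0.25;  σ√T = 0.1550
ln(S/K) + (r + σ²/2)T = ln(400/440) + (0.041 + 0.31²/2)·0.25 = -0.0953 + 0.0223 = -0.0730
d₁ = -0.0730 / 0.1550 = -0.4713 which rounds to -0.47
√T = √0.25 = 0.5000
φ(d₁) = φ(-0.47) = 0.3572
vega = S·φ(d₁)·√T = 400·0.3572·0.5000 = 71.4400

71.44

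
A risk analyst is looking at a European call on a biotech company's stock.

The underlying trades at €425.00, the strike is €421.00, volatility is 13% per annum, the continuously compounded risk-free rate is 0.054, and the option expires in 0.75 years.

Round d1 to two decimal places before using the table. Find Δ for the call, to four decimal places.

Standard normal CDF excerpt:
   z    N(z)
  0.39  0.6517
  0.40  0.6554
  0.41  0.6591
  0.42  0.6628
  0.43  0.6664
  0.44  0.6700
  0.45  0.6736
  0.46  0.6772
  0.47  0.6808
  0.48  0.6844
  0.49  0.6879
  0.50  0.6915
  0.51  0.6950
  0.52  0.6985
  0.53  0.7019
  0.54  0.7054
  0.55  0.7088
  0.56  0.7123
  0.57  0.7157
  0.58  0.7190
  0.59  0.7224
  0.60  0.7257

σ√T = 0.13·√0.75 = 0.1126
ln(S/K) + (r + σ²/2)T = ln(425/421) + (0.054 + 0.13²/2)·0.75 = 0.0095 + 0.0468 = 0.0563
d₁ = 0.0563 / 0.1126 = 0.5000 which rounds to 0.50
N(d₁) = N(0.50) = 0.6915
Δ_call = N(d₁) = 0.6915

0.6915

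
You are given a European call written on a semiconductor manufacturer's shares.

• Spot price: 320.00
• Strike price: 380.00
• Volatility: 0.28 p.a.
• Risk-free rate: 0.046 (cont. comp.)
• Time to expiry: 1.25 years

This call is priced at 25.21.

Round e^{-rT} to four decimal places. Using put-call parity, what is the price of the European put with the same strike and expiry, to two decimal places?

63.97

exp(−rT) = exp(−0.046·1.25) = 0.9441
Put-call parity: C − P = S − K·e^(−rT) = 320 − 380·0.9441 = 320 − 358.7580 = -38.7580
P = C − (C − P) = 25.21 − (-38.7580) = 63.9680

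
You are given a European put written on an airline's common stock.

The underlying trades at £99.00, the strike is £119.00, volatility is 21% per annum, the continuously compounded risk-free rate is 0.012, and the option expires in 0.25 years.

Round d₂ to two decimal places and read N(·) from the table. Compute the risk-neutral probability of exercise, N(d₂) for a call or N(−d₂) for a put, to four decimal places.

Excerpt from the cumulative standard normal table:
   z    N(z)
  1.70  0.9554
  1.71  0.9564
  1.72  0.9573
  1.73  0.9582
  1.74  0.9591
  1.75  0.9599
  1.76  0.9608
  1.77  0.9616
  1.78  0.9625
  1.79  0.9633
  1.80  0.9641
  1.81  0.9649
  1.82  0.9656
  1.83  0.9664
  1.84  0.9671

σ√T = 0.21·√0.25 = 0.1050
d₁ = [ln(99/119) + (0.012 + ½·0.21²)·0.25] / (σ√T) = (-0.1840 + 0.0085) / 0.1050 = -1.6713 which rounds to -1.67
d₂ = -1.6713 − 0.1050 = -1.7763 which rounds to -1.78
Pr(exercise) under Q = N(−d₂) = N(1.78) = 0.9625

0.9625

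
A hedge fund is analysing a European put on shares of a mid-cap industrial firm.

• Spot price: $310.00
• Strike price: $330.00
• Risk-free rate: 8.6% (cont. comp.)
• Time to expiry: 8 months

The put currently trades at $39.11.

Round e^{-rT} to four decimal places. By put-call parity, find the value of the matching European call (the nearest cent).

exp(−rT) = exp(−0.086·0.6667) = 0.9443
Put-call parity: C − P = S − K·e^(−rT) = 310 − 330·0.9443 = 310 − 311.6190 = -1.6190
C = P + (C − P) = 39.11 + (-1.6190) = 37.4910

$37.49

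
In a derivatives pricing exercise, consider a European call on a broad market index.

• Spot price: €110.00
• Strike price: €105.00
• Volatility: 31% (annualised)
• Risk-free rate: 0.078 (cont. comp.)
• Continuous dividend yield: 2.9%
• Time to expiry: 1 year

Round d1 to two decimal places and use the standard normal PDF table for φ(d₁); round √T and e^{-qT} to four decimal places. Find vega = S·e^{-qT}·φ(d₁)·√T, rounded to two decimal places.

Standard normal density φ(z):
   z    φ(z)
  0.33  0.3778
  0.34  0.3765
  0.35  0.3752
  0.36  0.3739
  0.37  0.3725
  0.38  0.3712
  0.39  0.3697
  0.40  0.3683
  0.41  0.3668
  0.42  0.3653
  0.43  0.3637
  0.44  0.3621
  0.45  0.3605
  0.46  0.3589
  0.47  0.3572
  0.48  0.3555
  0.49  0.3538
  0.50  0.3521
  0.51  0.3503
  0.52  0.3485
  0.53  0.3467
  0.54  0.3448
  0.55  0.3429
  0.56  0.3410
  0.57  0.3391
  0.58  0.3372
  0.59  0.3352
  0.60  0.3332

38.35

T = 1;  σ√T = 0.3100
d₁ = [ln(110/105) + (0.078 − 0.029 + ½·0.31²)·1] / (σ√T) = (0.0465 + 0.0970) / 0.3100 = 0.4631 ⇒ 0.46
√T = √1 = 1.0000
φ(d₁) = φ(0.46) = 0.3589
exp(−qT) = exp(−0.029·1) = 0.9714
vega = S·exp(−qT)·φ(d₁)·√T = 110·0.9714·0.3589·1.0000 = 38.3499
(Call and put vega coincide under Black-Scholes.)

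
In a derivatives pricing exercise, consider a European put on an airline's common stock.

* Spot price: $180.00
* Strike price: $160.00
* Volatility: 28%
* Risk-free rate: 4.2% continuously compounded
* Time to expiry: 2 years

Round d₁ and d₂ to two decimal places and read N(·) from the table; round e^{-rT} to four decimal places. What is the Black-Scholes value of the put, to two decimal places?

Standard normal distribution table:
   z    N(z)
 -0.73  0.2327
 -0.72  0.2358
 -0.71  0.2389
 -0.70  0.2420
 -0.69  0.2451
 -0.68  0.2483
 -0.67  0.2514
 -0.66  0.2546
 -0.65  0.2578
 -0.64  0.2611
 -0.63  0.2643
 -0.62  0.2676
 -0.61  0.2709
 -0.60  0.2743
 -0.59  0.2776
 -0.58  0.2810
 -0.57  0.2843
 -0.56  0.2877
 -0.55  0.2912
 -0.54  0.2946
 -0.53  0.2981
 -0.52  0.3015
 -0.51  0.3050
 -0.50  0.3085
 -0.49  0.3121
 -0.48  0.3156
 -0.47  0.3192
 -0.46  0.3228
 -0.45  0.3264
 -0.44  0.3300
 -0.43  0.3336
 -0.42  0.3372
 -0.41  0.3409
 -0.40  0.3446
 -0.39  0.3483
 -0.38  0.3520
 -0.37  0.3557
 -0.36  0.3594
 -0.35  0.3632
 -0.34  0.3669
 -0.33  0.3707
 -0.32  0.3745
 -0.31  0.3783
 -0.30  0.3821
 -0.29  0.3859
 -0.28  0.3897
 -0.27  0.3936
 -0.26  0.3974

T = 2;  σ√T = 0.3960
ln(S/K) + (r + σ²/2)T = ln(180/160) + (0.042 + 0.28²/2)·2 = 0.1178 + 0.1624 = 0.2802
d₁ = 0.2802 / 0.3960 = 0.7076 which rounds to 0.71
d₂ = d₁ − σ√T = 0.7076 − 0.3960 = 0.3116 which rounds to 0.31
e^(−rT) = e^(−0.042·2) = 0.9194
P = 160·0.9194·N(-0.31) − 180·N(-0.71) = 160·0.9194·0.3783 − 180·0.2389 = 55.6494 − 43.0020 = 12.6474

$12.65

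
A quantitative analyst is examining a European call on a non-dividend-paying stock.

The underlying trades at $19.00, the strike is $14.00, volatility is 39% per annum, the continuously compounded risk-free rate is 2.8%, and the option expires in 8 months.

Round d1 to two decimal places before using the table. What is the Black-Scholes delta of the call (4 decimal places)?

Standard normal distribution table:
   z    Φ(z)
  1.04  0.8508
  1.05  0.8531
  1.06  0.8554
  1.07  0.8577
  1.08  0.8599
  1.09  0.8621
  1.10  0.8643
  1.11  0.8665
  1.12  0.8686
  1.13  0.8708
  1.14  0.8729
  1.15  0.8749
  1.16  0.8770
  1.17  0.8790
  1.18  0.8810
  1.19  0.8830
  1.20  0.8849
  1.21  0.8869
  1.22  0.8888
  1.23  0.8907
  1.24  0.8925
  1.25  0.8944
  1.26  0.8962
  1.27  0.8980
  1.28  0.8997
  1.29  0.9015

0.8810

σ√T = 0.39·√0.6667 = 0.3184
d₁ = [ln(19/14) + (0.028 + ½·0.39²)·0.6667] / (σ√T) = (0.3054 + 0.0694) / 0.3184 = 1.1768 which rounds to 1.18
N(d₁) = N(1.18) = 0.8810
Δ_call = N(d₁) = 0.8810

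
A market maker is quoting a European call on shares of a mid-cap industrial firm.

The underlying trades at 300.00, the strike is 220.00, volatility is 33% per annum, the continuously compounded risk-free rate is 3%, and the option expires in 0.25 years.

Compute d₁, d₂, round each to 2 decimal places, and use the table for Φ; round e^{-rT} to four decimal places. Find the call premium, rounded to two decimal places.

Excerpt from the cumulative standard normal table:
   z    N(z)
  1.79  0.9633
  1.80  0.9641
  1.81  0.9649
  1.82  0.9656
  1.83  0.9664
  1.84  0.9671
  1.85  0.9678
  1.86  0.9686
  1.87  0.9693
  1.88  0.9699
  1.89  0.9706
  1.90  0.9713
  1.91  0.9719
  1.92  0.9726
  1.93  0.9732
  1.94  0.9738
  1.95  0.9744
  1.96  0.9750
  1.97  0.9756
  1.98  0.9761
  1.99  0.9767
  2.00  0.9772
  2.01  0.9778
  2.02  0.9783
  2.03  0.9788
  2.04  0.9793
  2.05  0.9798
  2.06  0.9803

82.17

T = 0.25;  σ√T = 0.1650
d₁ = [ln(300/220) + (0.03 + 0.33²/2)·0.25] / 0.1650 = [0.3102 + 0.0211] / 0.1650 = 2.0077 ≈ 2.01
d₂ = d₁ − σ√T = 2.0077 − 0.1650 = 1.8427 ≈ 1.84
exp(−rT) = exp(−0.03·0.25) = 0.9925
N(d₁) = N(2.01) = 0.9778;  N(d₂) = N(1.84) = 0.9671
C = 300·0.9778 − 220·0.9925·0.9671 = 293.3400 − 211.1663 = 82.1737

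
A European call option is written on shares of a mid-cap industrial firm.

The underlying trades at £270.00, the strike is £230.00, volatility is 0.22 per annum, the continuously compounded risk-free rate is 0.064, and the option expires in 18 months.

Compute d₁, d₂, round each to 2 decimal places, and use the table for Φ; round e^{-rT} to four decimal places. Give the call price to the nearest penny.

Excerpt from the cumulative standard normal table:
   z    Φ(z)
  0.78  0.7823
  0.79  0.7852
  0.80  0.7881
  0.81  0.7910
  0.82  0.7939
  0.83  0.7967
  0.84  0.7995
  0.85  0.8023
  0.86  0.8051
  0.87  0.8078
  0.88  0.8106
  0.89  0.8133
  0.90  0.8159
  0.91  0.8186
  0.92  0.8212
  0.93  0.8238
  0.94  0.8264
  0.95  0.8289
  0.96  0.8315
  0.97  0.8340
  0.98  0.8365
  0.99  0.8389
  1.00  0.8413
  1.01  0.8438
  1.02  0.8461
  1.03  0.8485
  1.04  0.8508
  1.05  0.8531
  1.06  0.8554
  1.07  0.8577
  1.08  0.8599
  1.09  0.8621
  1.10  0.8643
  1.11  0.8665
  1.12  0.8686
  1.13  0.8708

σ√T = 0.22·√1.5 = 0.2694
d₁ = [ln(270/230) + (0.064 + 0.22²/2)·1.5] / 0.2694 = [0.1603 + 0.1323] / 0.2694 = 1.0861 → 1.09
d₂ = d₁ − σ√T = 1.0861 − 0.2694 = 0.8167 → 0.82
exp(−rT) = exp(−0.064·1.5) = 0.9085
C = 270·N(1.09) − 230·0.9085·N(0.82) = 270·0.8621 − 230·0.9085·0.7939 = 232.7670 − 165.8894 = 66.8776

£66.88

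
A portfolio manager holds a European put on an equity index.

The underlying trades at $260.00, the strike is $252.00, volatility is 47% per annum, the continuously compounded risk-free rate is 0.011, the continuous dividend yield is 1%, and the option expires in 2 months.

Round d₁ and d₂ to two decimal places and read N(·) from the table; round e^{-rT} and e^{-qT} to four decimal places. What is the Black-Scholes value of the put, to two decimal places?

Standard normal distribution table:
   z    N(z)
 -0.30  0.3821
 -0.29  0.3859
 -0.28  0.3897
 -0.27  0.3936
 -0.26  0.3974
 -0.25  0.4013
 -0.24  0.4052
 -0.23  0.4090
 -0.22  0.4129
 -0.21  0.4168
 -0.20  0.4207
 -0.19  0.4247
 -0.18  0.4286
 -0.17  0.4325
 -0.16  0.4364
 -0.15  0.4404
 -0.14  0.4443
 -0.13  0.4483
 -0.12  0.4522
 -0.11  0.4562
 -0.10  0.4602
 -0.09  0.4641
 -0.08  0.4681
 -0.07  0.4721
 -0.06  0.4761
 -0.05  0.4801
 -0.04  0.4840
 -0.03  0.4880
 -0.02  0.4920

σ√T = 0.47·√0.1667 = 0.1919
d₁ = [ln(260/252) + (0.011 − 0.01 + 0.47²/2)·0.1667] / 0.1919 = [0.0313 + 0.0186] / 0.1919 = 0.2597 ⇒ 0.26
d₂ = d₁ − σ√T = 0.2597 − 0.1919 = 0.0678 ⇒ 0.07
exp(−qT) = exp(−0.01·0.1667) = 0.9983;  exp(−rT) = exp(−0.011·0.1667) = 0.9982
P = 252·0.9982·N(-0.07) − 260·0.9983·N(-0.26) = 252·0.9982·0.4721 − 260·0.9983·0.3974 = 118.7551 − 103.1483 = 15.6067

$15.61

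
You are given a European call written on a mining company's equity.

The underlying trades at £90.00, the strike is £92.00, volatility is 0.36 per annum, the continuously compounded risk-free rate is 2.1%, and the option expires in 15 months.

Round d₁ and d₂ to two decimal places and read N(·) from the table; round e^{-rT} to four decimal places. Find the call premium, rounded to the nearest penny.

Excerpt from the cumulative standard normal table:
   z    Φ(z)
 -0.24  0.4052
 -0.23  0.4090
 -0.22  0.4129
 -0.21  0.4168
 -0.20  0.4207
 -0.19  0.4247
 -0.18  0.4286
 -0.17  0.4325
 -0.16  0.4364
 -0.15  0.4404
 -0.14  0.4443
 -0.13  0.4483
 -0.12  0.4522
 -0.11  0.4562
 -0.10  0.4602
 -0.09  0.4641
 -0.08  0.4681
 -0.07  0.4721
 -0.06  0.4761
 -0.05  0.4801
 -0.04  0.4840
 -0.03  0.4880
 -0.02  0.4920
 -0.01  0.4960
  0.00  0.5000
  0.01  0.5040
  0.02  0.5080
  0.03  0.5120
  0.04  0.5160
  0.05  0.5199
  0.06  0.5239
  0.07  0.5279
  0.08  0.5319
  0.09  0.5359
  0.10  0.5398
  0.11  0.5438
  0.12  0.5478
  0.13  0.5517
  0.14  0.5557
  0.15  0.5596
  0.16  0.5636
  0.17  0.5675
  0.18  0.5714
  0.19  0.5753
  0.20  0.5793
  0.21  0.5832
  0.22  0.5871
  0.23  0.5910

T = 1.25;  σ√T = 0.4025
ln(S/K) + (r + σ²/2)T = ln(90/92) + (0.021 + 0.36²/2)·1.25 = -0.0220 + 0.1072 = 0.0853
d₁ = 0.0853 / 0.4025 = 0.2119 → 0.21
d₂ = d₁ − σ√T = 0.2119 − 0.4025 = -0.1906 → -0.19
e^(−rT) = e^(−0.021·1.25) = 0.9741
N(d₁) = N(0.21) = 0.5832;  N(d₂) = N(-0.19) = 0.4247
C = 90·0.5832 − 92·0.9741·0.4247 = 52.4880 − 38.0604 = 14.4276

£14.43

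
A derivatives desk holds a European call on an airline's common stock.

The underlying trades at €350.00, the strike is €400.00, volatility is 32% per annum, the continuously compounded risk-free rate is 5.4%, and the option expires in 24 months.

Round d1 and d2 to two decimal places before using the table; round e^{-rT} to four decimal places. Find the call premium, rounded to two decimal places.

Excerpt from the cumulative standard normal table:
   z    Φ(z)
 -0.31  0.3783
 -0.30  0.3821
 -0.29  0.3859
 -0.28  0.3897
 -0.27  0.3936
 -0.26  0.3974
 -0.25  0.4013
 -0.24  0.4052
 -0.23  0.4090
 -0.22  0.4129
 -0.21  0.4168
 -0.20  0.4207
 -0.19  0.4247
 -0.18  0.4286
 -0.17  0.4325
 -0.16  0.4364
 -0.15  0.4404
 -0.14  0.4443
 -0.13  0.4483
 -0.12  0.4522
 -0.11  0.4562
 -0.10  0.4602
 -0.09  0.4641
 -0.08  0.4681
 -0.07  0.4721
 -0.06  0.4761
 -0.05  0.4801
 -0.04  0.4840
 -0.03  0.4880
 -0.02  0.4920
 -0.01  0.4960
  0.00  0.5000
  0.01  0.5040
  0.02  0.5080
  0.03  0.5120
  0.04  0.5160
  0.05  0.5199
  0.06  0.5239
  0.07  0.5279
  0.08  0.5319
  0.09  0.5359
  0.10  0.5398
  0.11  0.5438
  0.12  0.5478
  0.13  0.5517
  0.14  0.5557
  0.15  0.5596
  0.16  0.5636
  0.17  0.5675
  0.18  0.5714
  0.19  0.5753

€58.71

σ√T = 0.32·√2 = 0.4525
d₁ = [ln(350/400) + (0.054 + ½·0.32²)·2] / (σ√T) = (-0.1335 + 0.2104) / 0.4525 = 0.1699 → 0.17
d₂ = 0.1699 − 0.4525 = -0.2827 → -0.28
exp(−rT) = exp(−0.054·2) = 0.8976
N(d₁) = N(0.17) = 0.5675;  N(d₂) = N(-0.28) = 0.3897
C = 350·0.5675 − 400·0.8976·0.3897 = 198.6250 − 139.9179 = 58.7071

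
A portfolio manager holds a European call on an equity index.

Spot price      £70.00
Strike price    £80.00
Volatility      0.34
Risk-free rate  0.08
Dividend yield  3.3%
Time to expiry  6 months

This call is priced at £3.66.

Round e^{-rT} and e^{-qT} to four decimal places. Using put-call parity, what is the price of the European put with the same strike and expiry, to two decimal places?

exp(−qT) = exp(−0.033·0.5) = 0.9836;  exp(−rT) = exp(−0.08·0.5) = 0.9608
Put-call parity: C − P = S·e^(−qT) − K·e^(−rT) = 70·0.9836 − 80·0.9608 = 68.8520 − 76.8640 = -8.0120
P = C − (C − P) = 3.66 − (-8.0120) = 11.6720

£11.67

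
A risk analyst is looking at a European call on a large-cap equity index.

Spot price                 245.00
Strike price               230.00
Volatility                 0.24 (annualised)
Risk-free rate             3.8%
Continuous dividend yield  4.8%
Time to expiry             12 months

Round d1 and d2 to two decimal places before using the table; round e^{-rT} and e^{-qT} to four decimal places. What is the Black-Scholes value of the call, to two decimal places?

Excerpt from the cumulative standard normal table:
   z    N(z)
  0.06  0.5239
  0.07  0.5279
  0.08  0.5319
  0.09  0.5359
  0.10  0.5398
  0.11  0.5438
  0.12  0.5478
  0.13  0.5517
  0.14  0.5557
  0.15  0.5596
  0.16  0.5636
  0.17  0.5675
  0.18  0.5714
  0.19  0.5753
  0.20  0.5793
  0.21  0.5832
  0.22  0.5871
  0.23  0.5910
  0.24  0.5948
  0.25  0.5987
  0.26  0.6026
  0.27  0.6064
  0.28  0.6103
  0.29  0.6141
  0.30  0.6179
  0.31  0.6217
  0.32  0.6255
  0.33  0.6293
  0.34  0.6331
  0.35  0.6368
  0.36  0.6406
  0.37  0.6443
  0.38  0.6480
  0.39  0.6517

σ√T = 0.24·√1 = 0.2400
d₁ = [ln(245/230) + (0.038 − 0.048 + 0.24²/2)·1] / 0.2400 = [0.0632 + 0.0188] / 0.2400 = 0.3416 → 0.34
d₂ = d₁ − σ√T = 0.3416 − 0.2400 = 0.1016 → 0.10
exp(−qT) = exp(−0.048·1) = 0.9531;  exp(−rT) = exp(−0.038·1) = 0.9627
N(d₁) = N(0.34) = 0.6331;  N(d₂) = N(0.10) = 0.5398
C = 245·0.9531·0.6331 − 230·0.9627·0.5398 = 147.8349 − 119.5231 = 28.3118

28.31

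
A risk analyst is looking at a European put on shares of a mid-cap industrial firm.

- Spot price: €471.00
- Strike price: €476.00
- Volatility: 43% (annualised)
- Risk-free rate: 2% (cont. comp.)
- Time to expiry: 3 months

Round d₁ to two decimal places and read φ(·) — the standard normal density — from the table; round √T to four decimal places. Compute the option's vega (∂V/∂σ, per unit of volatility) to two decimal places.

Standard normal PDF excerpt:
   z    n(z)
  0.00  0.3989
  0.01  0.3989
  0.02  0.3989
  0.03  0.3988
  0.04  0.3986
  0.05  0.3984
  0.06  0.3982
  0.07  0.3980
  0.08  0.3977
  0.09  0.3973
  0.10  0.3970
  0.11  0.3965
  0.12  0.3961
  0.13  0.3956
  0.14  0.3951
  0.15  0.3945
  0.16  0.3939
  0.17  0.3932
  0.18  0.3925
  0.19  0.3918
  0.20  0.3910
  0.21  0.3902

σ√T = 0.43·√0.25 = 0.2150
d₁ = [ln(471/476) + (0.02 + 0.43²/2)·0.25] / 0.2150 = [-0.0106 + 0.0281] / 0.2150 = 0.0816 ⇒ 0.08
√T = √0.25 = 0.5000
φ(d₁) = φ(0.08) = 0.3977
vega = S·φ(d₁)·√T = 471·0.3977·0.5000 = 93.6583
(Call and put vega coincide under Black-Scholes.)

93.66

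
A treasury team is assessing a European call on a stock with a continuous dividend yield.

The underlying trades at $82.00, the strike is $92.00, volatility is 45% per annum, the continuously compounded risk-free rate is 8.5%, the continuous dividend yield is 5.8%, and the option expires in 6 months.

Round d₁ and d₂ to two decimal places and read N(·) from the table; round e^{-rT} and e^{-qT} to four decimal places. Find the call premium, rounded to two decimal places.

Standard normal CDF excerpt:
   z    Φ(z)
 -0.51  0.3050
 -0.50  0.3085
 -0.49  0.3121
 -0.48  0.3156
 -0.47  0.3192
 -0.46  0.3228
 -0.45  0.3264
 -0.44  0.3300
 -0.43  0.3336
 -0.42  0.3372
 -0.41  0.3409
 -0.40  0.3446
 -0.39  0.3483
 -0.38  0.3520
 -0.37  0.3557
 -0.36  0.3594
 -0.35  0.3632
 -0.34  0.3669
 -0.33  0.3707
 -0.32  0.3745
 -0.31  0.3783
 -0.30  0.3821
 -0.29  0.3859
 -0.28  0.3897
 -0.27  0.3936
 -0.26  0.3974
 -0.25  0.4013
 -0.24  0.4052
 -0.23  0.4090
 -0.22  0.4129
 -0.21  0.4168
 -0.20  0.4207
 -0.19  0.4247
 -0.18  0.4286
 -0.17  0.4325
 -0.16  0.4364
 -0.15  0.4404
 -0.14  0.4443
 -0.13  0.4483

$6.93

T = 0.5;  σ√T = 0.3182
ln(S/K) + (r − q + σ²/2)T = ln(82/92) + (0.085 − 0.058 + 0.45²/2)·0.5 = -0.1151 + 0.0641 = -0.0509
d₁ = -0.0509 / 0.3182 = -0.1601 → -0.16
d₂ = d₁ − σ√T = -0.1601 − 0.3182 = -0.4783 → -0.48
e^(−qT) = e^(−0.058·0.5) = 0.9714;  e^(−rT) = e^(−0.085·0.5) = 0.9584
N(d₁) = N(-0.16) = 0.4364;  N(d₂) = N(-0.48) = 0.3156
C = 82·0.9714·0.4364 − 92·0.9584·0.3156 = 34.7614 − 27.8273 = 6.9340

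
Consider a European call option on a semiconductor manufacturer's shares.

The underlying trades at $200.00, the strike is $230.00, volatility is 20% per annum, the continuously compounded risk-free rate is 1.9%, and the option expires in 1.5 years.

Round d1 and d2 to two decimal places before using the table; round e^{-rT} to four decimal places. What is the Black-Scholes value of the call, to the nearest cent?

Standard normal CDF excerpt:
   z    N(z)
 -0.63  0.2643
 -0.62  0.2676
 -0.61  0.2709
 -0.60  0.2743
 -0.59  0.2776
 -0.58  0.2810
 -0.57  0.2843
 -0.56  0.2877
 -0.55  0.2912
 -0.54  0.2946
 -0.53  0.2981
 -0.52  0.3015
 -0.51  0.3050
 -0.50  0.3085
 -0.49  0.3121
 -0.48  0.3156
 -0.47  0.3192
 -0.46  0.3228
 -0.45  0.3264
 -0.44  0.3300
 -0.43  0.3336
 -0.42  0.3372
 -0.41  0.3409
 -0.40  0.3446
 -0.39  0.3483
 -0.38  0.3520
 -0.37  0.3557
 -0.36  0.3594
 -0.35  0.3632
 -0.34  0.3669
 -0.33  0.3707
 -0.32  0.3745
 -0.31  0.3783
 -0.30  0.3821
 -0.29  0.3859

$11.33

T = 1.5;  σ√T = 0.2449
d₁ = [ln(200/230) + (0.019 + 0.2²/2)·1.5] / 0.2449 = [-0.1398 + 0.0585] / 0.2449 = -0.3318 ⇒ -0.33
d₂ = d₁ − σ√T = -0.3318 − 0.2449 = -0.5767 ⇒ -0.58
exp(−rT) = exp(−0.019·1.5) = 0.9719
C = 200·N(-0.33) − 230·0.9719·N(-0.58) = 200·0.3707 − 230·0.9719·0.2810 = 74.1400 − 62.8139 = 11.3261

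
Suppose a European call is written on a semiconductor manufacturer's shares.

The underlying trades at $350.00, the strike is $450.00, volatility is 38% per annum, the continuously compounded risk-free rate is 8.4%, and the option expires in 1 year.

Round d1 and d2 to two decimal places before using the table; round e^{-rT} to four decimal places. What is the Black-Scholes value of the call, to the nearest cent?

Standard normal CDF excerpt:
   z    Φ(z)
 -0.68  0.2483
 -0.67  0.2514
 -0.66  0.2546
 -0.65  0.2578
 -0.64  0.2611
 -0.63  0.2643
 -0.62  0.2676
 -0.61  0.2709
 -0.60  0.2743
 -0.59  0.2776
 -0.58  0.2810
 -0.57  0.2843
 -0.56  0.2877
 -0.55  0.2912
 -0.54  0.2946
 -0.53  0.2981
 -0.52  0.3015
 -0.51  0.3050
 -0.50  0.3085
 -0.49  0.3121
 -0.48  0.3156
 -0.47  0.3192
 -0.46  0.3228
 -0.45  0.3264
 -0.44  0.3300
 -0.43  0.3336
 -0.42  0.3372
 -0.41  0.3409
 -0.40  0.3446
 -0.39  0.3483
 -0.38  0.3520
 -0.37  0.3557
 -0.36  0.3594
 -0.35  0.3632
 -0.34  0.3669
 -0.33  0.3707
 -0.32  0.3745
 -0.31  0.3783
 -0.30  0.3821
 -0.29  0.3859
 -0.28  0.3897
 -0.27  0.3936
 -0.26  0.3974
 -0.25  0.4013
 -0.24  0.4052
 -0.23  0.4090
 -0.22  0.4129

$31.11

T = 1;  σ√T = 0.3800
d₁ = [ln(350/450) + (0.084 + 0.38²/2)·1] / 0.3800 = [-0.2513 + 0.1562] / 0.3800 = -0.2503 → -0.25
d₂ = d₁ − σ√T = -0.2503 − 0.3800 = -0.6303 → -0.63
e^(−rT) = e^(−0.084·1) = 0.9194
N(d₁) = N(-0.25) = 0.4013;  N(d₂) = N(-0.63) = 0.2643
C = 350·0.4013 − 450·0.9194·0.2643 = 140.4550 − 109.3488 = 31.1062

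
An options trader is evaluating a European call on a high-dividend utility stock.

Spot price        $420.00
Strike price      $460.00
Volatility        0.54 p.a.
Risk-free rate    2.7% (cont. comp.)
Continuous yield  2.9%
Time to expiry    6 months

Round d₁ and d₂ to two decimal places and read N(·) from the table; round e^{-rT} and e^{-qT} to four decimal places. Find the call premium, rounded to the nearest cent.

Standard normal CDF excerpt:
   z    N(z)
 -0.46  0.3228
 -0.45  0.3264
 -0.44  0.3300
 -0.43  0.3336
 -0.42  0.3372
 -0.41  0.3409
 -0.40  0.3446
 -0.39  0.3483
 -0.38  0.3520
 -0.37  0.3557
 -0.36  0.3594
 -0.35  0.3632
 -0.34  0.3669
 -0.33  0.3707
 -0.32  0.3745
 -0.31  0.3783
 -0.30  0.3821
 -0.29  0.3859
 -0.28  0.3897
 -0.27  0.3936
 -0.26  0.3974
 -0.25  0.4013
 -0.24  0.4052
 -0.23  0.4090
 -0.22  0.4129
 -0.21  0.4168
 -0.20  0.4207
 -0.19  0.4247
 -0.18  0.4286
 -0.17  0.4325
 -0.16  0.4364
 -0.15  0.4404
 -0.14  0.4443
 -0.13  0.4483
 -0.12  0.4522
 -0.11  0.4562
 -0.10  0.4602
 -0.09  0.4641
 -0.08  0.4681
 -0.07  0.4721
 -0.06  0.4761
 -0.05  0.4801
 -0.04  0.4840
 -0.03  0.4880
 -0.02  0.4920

σ√T = 0.54 × 0.7071 = 0.3818
d₁ = [ln(420/460) + (0.027 − 0.029 + ½·0.54²)·0.5] / (σ√T) = (-0.0910 + 0.0719) / 0.3818 = -0.0499 ⇒ -0.05
d₂ = -0.0499 − 0.3818 = -0.4318 ⇒ -0.43
e^(−qT) = e^(−0.029·0.5) = 0.9856;  e^(−rT) = e^(−0.027·0.5) = 0.9866
C = 420·0.9856·N(-0.05) − 460·0.9866·N(-0.43) = 420·0.9856·0.4801 − 460·0.9866·0.3336 = 198.7384 − 151.3997 = 47.3387

$47.34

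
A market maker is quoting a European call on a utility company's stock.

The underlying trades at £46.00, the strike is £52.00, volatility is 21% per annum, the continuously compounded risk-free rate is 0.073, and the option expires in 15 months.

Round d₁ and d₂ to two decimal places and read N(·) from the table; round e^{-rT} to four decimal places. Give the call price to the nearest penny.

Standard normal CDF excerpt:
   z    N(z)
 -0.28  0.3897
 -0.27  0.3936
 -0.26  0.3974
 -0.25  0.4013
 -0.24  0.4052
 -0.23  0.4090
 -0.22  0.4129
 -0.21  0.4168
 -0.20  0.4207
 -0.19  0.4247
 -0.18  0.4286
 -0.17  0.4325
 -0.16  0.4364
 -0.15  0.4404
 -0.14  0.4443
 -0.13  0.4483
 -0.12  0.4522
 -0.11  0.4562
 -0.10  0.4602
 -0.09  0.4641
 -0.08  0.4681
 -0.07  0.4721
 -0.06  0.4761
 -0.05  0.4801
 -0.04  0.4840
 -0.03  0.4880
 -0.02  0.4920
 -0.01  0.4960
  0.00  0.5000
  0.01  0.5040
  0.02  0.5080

£3.58

σ√T = 0.21 × 1.1180 = 0.2348
ln(S/K) + (r + σ²/2)T = ln(46/52) + (0.073 + 0.21²/2)·1.25 = -0.1226 + 0.1188 = -0.0038
d₁ = -0.0038 / 0.2348 = -0.0161 → -0.02
d₂ = d₁ − σ√T = -0.0161 − 0.2348 = -0.2509 → -0.25
e^(−rT) = e^(−0.073·1.25) = 0.9128
N(d₁) = N(-0.02) = 0.4920;  N(d₂) = N(-0.25) = 0.4013
C = 46·0.4920 − 52·0.9128·0.4013 = 22.6320 − 19.0479 = 3.5841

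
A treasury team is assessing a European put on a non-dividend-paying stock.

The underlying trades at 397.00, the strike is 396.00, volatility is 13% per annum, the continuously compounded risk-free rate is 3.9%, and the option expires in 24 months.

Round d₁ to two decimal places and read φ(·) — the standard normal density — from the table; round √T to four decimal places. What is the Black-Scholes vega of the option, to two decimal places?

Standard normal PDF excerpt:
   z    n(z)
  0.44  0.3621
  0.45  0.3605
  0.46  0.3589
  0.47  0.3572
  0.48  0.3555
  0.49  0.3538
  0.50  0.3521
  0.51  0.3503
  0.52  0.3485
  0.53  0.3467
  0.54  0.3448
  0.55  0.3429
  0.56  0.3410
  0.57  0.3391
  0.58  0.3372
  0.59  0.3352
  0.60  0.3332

194.65

σ√T = 0.13 × 1.4142 = 0.1838
d₁ = [ln(397/396) + (0.039 + 0.13²/2)·2] / 0.1838 = [0.0025 + 0.0949] / 0.1838 = 0.5299 ≈ 0.53
√T = √2 = 1.4142
φ(d₁) = φ(0.53) = 0.3467
vega = S·φ(d₁)·√T = 397·0.3467·1.4142 = 194.6503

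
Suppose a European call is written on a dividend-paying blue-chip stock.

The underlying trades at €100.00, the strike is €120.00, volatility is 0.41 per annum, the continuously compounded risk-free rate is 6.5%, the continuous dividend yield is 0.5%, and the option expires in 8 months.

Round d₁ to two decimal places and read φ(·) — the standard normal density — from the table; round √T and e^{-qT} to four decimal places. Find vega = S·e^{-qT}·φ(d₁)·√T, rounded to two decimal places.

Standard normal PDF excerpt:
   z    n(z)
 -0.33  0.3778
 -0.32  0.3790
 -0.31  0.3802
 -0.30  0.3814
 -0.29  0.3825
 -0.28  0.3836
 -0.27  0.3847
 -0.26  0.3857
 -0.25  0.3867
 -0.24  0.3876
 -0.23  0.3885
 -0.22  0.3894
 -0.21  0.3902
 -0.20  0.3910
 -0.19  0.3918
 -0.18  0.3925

31.39

T = 0.6667;  σ√T = 0.3348
d₁ = [ln(100/120) + (0.065 − 0.005 + 0.41²/2)·0.6667] / 0.3348 = [-0.1823 + 0.0960] / 0.3348 = -0.2578 which rounds to -0.26
√T = √0.6667 = 0.8165
φ(d₁) = φ(-0.26) = 0.3857
e^(−qT) = e^(−0.005·0.6667) = 0.9967
vega = S·e^(−qT)·φ(d₁)·√T = 100·0.9967·0.3857·0.8165 = 31.3885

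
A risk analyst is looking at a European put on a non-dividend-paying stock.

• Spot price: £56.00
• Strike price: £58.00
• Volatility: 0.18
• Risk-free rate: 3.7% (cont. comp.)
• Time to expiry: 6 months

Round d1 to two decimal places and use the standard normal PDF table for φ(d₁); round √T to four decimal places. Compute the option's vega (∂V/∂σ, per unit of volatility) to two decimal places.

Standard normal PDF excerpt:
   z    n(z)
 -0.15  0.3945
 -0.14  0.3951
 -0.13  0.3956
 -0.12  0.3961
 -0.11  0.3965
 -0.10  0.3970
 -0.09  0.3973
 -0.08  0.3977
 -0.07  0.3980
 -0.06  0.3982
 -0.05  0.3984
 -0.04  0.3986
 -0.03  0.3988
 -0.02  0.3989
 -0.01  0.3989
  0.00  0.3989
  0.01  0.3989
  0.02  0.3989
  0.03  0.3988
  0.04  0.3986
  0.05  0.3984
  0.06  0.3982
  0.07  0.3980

σ√T = 0.18 × 0.7071 = 0.1273
d₁ = [ln(56/58) + (0.037 + ½·0.18²)·0.5] / (σ√T) = (-0.0351 + 0.0266) / 0.1273 = -0.0667 ≈ -0.07
√T = √0.5 = 0.7071
φ(d₁) = φ(-0.07) = 0.3980
vega = S·φ(d₁)·√T = 56·0.3980·0.7071 = 15.7598
(The call has the same vega.)

15.76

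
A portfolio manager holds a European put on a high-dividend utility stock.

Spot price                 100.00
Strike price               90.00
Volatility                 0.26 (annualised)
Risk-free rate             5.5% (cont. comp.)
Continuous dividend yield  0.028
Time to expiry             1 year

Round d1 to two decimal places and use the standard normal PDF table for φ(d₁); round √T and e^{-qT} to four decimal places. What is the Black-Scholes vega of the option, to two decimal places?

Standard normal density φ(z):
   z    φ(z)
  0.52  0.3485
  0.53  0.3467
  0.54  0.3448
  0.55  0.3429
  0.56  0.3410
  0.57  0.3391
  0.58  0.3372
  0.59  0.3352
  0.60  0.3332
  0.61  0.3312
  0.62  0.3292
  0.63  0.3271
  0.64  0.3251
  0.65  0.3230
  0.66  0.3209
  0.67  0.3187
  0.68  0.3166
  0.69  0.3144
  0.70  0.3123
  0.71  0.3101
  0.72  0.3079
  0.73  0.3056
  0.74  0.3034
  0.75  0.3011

σ√T = 0.26·√1 = 0.2600
d₁ = [ln(100/90) + (0.055 − 0.028 + ½·0.26²)·1] / (σ√T) = (0.1054 + 0.0608) / 0.2600 = 0.6391 ⇒ 0.64
√T = √1 = 1.0000
φ(d₁) = φ(0.64) = 0.3251
exp(−qT) = exp(−0.028·1) = 0.9724
vega = S·exp(−qT)·φ(d₁)·√T = 100·0.9724·0.3251·1.0000 = 31.6127
(Call and put vega coincide under Black-Scholes.)

31.61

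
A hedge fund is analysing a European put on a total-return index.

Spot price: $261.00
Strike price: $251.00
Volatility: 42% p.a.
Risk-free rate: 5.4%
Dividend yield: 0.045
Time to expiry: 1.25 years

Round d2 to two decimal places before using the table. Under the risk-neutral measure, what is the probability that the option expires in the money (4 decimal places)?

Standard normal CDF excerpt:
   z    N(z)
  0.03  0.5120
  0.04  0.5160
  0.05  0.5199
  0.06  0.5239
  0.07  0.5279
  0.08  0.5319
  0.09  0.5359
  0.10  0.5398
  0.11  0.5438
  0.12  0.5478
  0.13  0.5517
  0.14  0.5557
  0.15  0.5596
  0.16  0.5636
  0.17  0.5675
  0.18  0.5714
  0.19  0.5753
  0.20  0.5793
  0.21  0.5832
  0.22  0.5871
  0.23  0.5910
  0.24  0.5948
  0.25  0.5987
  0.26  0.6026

0.5517

σ√T = 0.42·√1.25 = 0.4696
d₁ = [ln(261/251) + (0.054 − 0.045 + ½·0.42²)·1.25] / (σ√T) = (0.0391 + 0.1215) / 0.4696 = 0.3419 → 0.34
d₂ = 0.3419 − 0.4696 = -0.1276 → -0.13
Pr(exercise) under Q = N(−d₂) = N(0.13) = 0.5517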